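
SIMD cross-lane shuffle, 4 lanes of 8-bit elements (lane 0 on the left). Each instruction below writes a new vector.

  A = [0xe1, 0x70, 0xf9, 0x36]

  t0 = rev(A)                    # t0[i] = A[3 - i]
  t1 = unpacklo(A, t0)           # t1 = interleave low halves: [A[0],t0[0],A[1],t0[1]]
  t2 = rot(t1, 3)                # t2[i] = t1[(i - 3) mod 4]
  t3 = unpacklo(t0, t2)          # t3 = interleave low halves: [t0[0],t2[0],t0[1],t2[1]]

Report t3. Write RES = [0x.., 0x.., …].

  t0: 36 f9 70 e1
  t1: e1 36 70 f9
  t2: 36 70 f9 e1
  t3: 36 36 f9 70

RES = [ 0x36  0x36  0xf9  0x70 ]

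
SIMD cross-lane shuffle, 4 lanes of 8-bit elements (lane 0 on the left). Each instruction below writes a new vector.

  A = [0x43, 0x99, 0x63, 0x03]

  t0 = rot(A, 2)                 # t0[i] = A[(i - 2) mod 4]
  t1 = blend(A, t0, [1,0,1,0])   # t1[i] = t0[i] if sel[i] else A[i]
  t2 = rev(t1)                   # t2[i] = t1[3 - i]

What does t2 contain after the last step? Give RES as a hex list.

  t0: 63 03 43 99
  t1: 63 99 43 03
  t2: 03 43 99 63

RES = [0x03, 0x43, 0x99, 0x63]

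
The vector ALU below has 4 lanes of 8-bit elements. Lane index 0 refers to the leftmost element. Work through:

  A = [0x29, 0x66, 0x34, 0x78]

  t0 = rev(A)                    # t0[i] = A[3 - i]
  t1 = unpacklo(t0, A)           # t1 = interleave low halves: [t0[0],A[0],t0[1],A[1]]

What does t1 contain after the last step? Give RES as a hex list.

→ t0 |78|34|66|29|
→ t1 |78|29|34|66|

RES = [ 0x78  0x29  0x34  0x66 ]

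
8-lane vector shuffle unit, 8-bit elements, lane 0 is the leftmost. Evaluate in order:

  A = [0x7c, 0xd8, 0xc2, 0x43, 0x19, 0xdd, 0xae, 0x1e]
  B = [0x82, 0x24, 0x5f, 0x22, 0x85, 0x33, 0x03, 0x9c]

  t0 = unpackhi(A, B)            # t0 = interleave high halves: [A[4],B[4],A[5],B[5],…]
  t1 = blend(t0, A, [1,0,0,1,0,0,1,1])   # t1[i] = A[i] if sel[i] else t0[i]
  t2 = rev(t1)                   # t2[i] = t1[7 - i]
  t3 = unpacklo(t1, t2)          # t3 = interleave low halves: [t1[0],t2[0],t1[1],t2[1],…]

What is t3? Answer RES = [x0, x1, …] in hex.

→ t0 |19|85|dd|33|ae|03|1e|9c|
→ t1 |7c|85|dd|43|ae|03|ae|1e|
→ t2 |1e|ae|03|ae|43|dd|85|7c|
→ t3 |7c|1e|85|ae|dd|03|43|ae|

RES = [0x7c, 0x1e, 0x85, 0xae, 0xdd, 0x03, 0x43, 0xae]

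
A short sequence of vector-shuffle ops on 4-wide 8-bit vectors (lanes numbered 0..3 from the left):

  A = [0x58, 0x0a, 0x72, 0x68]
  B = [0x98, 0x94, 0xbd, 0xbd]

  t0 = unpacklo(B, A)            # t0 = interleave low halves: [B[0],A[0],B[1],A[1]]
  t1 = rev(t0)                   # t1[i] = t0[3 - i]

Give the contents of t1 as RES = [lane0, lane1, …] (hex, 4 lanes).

RES = [ 0x0a  0x94  0x58  0x98 ]

  t0: 98 58 94 0a
  t1: 0a 94 58 98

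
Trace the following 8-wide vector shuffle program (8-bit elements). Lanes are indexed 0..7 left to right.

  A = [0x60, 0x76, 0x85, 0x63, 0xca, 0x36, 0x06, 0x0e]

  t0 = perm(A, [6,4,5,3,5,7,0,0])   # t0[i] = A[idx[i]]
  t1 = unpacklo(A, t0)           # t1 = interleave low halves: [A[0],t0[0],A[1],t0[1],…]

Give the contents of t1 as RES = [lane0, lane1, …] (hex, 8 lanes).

  t0: 06 ca 36 63 36 0e 60 60
  t1: 60 06 76 ca 85 36 63 63

RES = [ 0x60  0x06  0x76  0xca  0x85  0x36  0x63  0x63 ]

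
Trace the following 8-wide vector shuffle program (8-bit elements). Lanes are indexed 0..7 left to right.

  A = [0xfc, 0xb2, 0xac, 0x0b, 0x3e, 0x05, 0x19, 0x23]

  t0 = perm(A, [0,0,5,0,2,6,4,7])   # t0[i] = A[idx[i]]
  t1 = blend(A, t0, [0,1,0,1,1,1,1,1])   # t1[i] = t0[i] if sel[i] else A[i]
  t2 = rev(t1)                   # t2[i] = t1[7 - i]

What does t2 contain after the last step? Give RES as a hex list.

RES = [ 0x23  0x3e  0x19  0xac  0xfc  0xac  0xfc  0xfc ]

→ t0 |fc|fc|05|fc|ac|19|3e|23|
→ t1 |fc|fc|ac|fc|ac|19|3e|23|
→ t2 |23|3e|19|ac|fc|ac|fc|fc|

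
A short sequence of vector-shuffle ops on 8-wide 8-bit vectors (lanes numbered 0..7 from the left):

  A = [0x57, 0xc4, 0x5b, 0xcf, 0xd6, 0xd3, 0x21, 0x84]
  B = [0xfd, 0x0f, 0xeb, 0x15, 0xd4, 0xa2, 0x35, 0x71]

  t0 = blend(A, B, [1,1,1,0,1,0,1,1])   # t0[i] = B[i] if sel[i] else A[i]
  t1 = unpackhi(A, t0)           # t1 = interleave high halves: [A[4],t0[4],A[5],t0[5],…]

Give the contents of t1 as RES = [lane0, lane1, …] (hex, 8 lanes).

→ t0 |fd|0f|eb|cf|d4|d3|35|71|
→ t1 |d6|d4|d3|d3|21|35|84|71|

RES = [ 0xd6  0xd4  0xd3  0xd3  0x21  0x35  0x84  0x71 ]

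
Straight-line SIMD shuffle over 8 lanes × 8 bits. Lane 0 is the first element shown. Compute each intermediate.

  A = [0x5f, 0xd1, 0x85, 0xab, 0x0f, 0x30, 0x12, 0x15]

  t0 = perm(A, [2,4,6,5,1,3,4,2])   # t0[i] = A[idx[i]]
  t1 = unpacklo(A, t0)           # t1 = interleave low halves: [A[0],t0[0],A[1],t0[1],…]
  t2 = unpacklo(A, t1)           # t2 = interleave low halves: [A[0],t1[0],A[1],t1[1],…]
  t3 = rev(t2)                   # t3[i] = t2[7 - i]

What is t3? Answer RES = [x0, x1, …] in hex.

  t0: 85 0f 12 30 d1 ab 0f 85
  t1: 5f 85 d1 0f 85 12 ab 30
  t2: 5f 5f d1 85 85 d1 ab 0f
  t3: 0f ab d1 85 85 d1 5f 5f

RES = [ 0x0f  0xab  0xd1  0x85  0x85  0xd1  0x5f  0x5f ]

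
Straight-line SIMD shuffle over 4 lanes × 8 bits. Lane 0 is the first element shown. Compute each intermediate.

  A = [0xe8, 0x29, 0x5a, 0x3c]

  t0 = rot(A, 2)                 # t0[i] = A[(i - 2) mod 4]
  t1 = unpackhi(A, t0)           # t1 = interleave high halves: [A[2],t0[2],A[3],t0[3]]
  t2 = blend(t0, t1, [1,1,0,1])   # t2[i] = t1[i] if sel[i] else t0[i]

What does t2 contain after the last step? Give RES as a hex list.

  t0: 5a 3c e8 29
  t1: 5a e8 3c 29
  t2: 5a e8 e8 29

RES = [ 0x5a  0xe8  0xe8  0x29 ]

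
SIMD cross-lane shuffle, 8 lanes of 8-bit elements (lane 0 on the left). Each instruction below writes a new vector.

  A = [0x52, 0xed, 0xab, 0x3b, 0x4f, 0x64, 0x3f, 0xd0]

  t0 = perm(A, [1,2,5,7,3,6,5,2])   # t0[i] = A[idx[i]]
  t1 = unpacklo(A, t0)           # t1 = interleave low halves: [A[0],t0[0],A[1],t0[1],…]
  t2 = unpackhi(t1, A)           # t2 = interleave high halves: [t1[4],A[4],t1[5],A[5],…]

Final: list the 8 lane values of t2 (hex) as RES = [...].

→ t0 |ed|ab|64|d0|3b|3f|64|ab|
→ t1 |52|ed|ed|ab|ab|64|3b|d0|
→ t2 |ab|4f|64|64|3b|3f|d0|d0|

RES = [ 0xab  0x4f  0x64  0x64  0x3b  0x3f  0xd0  0xd0 ]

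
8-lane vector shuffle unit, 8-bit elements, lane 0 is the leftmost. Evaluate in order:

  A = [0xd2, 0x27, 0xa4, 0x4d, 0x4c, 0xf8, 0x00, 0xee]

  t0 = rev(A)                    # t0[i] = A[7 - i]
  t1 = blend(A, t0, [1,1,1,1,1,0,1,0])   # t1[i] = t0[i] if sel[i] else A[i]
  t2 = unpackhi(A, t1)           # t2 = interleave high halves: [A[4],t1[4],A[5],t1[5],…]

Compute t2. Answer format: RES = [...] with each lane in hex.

→ t0 |ee|00|f8|4c|4d|a4|27|d2|
→ t1 |ee|00|f8|4c|4d|f8|27|ee|
→ t2 |4c|4d|f8|f8|00|27|ee|ee|

RES = [ 0x4c  0x4d  0xf8  0xf8  0x00  0x27  0xee  0xee ]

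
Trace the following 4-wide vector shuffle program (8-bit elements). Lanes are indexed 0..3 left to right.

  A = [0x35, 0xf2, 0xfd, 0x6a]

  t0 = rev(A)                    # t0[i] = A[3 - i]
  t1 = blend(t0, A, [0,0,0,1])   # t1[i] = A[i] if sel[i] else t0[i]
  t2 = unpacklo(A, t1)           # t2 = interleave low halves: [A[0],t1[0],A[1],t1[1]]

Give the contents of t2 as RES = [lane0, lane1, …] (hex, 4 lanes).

  t0: 6a fd f2 35
  t1: 6a fd f2 6a
  t2: 35 6a f2 fd

RES = [ 0x35  0x6a  0xf2  0xfd ]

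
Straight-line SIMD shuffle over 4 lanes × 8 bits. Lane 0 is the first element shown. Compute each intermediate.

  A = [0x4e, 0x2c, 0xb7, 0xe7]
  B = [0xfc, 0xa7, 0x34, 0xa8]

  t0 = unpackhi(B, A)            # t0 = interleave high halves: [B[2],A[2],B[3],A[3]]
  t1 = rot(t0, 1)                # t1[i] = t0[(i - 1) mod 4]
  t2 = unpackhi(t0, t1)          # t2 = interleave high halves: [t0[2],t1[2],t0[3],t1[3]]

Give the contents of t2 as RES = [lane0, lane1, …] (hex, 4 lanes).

RES = [0xa8, 0xb7, 0xe7, 0xa8]

t0 = [0x34, 0xb7, 0xa8, 0xe7]
t1 = [0xe7, 0x34, 0xb7, 0xa8]
t2 = [0xa8, 0xb7, 0xe7, 0xa8]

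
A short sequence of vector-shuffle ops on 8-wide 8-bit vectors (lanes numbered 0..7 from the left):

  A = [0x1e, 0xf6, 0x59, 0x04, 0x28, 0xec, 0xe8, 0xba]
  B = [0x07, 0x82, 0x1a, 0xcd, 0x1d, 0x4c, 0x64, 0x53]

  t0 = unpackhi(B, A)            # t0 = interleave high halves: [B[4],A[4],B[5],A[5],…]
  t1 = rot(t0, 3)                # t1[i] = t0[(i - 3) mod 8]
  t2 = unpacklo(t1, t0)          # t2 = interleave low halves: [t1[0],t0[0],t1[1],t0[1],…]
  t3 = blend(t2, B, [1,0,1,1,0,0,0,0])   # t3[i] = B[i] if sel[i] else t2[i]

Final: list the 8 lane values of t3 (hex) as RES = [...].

RES = [ 0x07  0x1d  0x1a  0xcd  0xba  0x4c  0x1d  0xec ]

→ t0 |1d|28|4c|ec|64|e8|53|ba|
→ t1 |e8|53|ba|1d|28|4c|ec|64|
→ t2 |e8|1d|53|28|ba|4c|1d|ec|
→ t3 |07|1d|1a|cd|ba|4c|1d|ec|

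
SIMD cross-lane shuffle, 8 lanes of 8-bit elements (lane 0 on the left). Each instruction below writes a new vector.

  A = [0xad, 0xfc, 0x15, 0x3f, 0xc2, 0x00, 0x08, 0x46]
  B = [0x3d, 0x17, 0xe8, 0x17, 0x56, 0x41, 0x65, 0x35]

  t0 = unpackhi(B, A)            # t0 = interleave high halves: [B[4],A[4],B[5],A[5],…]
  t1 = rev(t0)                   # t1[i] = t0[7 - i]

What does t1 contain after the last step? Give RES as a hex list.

RES = [ 0x46  0x35  0x08  0x65  0x00  0x41  0xc2  0x56 ]

→ t0 |56|c2|41|00|65|08|35|46|
→ t1 |46|35|08|65|00|41|c2|56|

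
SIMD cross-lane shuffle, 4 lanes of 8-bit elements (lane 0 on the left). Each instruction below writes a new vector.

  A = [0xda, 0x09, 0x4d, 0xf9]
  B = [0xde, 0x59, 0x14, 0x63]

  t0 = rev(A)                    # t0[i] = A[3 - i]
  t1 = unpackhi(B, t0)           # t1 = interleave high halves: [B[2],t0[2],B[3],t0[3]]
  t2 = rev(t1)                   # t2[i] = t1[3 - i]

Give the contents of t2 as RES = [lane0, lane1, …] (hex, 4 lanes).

RES = [0xda, 0x63, 0x09, 0x14]

→ t0 |f9|4d|09|da|
→ t1 |14|09|63|da|
→ t2 |da|63|09|14|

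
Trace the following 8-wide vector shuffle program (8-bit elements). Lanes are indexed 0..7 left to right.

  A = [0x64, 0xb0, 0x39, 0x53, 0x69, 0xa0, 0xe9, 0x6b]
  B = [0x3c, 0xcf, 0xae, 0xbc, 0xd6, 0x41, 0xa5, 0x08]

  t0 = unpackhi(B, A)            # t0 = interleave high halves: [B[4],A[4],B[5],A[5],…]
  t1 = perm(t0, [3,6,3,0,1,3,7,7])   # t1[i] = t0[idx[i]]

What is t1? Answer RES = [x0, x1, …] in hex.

→ t0 |d6|69|41|a0|a5|e9|08|6b|
→ t1 |a0|08|a0|d6|69|a0|6b|6b|

RES = [ 0xa0  0x08  0xa0  0xd6  0x69  0xa0  0x6b  0x6b ]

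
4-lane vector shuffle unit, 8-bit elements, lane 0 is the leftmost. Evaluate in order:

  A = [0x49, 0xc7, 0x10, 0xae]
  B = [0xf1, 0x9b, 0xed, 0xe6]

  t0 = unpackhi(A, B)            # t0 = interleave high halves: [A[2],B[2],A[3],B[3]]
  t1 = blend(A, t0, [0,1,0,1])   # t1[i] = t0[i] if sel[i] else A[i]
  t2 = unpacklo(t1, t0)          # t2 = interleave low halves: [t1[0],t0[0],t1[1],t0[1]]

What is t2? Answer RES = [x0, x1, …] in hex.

RES = [0x49, 0x10, 0xed, 0xed]

t0 = [0x10, 0xed, 0xae, 0xe6]
t1 = [0x49, 0xed, 0x10, 0xe6]
t2 = [0x49, 0x10, 0xed, 0xed]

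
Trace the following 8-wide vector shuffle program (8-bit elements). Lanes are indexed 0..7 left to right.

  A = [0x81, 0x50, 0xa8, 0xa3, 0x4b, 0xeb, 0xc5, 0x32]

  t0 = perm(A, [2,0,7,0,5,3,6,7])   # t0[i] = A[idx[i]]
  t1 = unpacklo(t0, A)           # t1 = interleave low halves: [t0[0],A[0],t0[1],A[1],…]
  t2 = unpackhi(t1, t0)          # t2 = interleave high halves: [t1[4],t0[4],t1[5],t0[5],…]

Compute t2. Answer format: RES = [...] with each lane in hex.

→ t0 |a8|81|32|81|eb|a3|c5|32|
→ t1 |a8|81|81|50|32|a8|81|a3|
→ t2 |32|eb|a8|a3|81|c5|a3|32|

RES = [ 0x32  0xeb  0xa8  0xa3  0x81  0xc5  0xa3  0x32 ]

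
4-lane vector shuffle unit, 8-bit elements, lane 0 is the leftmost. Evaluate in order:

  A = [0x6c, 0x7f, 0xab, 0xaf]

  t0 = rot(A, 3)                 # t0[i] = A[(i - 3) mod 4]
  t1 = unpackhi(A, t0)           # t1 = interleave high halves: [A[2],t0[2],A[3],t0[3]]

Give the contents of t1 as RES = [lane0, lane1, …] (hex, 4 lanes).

RES = [ 0xab  0xaf  0xaf  0x6c ]

→ t0 |7f|ab|af|6c|
→ t1 |ab|af|af|6c|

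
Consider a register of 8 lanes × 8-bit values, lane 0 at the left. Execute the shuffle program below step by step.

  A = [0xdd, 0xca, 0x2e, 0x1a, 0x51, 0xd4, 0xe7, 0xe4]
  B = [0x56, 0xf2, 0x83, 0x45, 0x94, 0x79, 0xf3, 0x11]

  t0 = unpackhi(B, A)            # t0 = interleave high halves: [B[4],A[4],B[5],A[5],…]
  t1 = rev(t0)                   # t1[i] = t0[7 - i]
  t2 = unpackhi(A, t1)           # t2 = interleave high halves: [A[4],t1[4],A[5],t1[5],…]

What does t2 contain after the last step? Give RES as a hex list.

RES = [0x51, 0xd4, 0xd4, 0x79, 0xe7, 0x51, 0xe4, 0x94]

→ t0 |94|51|79|d4|f3|e7|11|e4|
→ t1 |e4|11|e7|f3|d4|79|51|94|
→ t2 |51|d4|d4|79|e7|51|e4|94|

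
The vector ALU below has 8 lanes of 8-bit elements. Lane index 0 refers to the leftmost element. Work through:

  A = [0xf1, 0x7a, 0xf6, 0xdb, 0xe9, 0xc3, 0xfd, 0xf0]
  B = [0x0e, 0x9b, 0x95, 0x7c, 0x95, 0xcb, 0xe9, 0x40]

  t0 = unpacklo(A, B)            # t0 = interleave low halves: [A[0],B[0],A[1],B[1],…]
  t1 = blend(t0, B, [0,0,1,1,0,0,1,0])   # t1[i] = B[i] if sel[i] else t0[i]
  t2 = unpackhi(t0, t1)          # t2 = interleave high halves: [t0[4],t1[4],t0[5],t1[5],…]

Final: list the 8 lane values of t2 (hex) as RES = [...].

  t0: f1 0e 7a 9b f6 95 db 7c
  t1: f1 0e 95 7c f6 95 e9 7c
  t2: f6 f6 95 95 db e9 7c 7c

RES = [0xf6, 0xf6, 0x95, 0x95, 0xdb, 0xe9, 0x7c, 0x7c]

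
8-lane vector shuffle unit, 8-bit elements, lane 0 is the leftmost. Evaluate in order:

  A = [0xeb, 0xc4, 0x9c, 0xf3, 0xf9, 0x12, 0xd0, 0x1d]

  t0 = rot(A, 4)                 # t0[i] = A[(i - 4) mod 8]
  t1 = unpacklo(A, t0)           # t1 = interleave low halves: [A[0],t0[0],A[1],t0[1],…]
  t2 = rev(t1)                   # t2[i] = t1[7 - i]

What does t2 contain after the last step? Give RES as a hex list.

RES = [ 0x1d  0xf3  0xd0  0x9c  0x12  0xc4  0xf9  0xeb ]

  t0: f9 12 d0 1d eb c4 9c f3
  t1: eb f9 c4 12 9c d0 f3 1d
  t2: 1d f3 d0 9c 12 c4 f9 eb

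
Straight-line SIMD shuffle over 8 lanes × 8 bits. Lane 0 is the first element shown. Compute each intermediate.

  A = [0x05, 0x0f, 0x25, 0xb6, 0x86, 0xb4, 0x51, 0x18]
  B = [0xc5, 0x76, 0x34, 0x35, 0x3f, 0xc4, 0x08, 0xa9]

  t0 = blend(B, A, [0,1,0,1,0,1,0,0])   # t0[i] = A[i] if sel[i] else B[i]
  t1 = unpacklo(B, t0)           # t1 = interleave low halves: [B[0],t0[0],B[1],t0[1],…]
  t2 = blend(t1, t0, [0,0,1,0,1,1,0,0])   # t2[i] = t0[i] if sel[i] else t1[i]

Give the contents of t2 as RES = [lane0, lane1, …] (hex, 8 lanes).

t0 = [0xc5, 0x0f, 0x34, 0xb6, 0x3f, 0xb4, 0x08, 0xa9]
t1 = [0xc5, 0xc5, 0x76, 0x0f, 0x34, 0x34, 0x35, 0xb6]
t2 = [0xc5, 0xc5, 0x34, 0x0f, 0x3f, 0xb4, 0x35, 0xb6]

RES = [0xc5, 0xc5, 0x34, 0x0f, 0x3f, 0xb4, 0x35, 0xb6]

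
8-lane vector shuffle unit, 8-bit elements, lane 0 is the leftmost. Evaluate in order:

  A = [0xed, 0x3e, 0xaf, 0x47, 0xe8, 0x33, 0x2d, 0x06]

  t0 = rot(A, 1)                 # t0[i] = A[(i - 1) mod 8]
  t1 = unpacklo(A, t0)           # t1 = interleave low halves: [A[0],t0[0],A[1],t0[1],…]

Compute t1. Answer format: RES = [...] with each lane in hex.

  t0: 06 ed 3e af 47 e8 33 2d
  t1: ed 06 3e ed af 3e 47 af

RES = [0xed, 0x06, 0x3e, 0xed, 0xaf, 0x3e, 0x47, 0xaf]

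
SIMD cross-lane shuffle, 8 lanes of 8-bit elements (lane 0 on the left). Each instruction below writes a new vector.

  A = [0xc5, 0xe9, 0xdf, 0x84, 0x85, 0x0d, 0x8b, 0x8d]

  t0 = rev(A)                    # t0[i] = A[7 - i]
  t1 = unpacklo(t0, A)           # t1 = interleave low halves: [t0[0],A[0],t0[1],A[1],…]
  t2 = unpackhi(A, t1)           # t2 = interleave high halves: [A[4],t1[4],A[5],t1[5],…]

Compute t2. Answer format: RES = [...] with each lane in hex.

RES = [ 0x85  0x0d  0x0d  0xdf  0x8b  0x85  0x8d  0x84 ]

  t0: 8d 8b 0d 85 84 df e9 c5
  t1: 8d c5 8b e9 0d df 85 84
  t2: 85 0d 0d df 8b 85 8d 84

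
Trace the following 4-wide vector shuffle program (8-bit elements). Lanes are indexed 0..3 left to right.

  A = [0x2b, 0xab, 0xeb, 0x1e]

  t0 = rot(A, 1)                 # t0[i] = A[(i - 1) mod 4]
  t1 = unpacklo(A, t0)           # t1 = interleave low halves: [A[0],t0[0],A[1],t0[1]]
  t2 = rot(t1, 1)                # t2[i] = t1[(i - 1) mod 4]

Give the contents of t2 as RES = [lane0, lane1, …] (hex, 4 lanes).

t0 = [0x1e, 0x2b, 0xab, 0xeb]
t1 = [0x2b, 0x1e, 0xab, 0x2b]
t2 = [0x2b, 0x2b, 0x1e, 0xab]

RES = [ 0x2b  0x2b  0x1e  0xab ]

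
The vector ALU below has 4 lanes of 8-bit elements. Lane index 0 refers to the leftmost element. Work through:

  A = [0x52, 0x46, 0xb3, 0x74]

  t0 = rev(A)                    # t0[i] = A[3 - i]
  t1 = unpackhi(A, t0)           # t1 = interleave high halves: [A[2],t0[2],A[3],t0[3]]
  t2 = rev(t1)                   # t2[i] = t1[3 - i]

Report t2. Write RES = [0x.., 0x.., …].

RES = [ 0x52  0x74  0x46  0xb3 ]

  t0: 74 b3 46 52
  t1: b3 46 74 52
  t2: 52 74 46 b3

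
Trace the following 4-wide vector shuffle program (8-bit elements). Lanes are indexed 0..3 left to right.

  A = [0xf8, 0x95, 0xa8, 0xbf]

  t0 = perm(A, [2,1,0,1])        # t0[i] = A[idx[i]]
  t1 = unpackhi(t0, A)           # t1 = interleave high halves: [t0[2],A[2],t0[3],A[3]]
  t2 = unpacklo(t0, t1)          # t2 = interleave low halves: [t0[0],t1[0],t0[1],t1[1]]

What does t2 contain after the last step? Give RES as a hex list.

RES = [0xa8, 0xf8, 0x95, 0xa8]

→ t0 |a8|95|f8|95|
→ t1 |f8|a8|95|bf|
→ t2 |a8|f8|95|a8|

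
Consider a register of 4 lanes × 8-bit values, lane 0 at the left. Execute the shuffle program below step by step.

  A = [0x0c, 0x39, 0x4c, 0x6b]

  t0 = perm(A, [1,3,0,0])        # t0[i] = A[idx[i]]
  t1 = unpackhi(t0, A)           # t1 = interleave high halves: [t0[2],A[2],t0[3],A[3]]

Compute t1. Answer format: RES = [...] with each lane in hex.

RES = [ 0x0c  0x4c  0x0c  0x6b ]

  t0: 39 6b 0c 0c
  t1: 0c 4c 0c 6b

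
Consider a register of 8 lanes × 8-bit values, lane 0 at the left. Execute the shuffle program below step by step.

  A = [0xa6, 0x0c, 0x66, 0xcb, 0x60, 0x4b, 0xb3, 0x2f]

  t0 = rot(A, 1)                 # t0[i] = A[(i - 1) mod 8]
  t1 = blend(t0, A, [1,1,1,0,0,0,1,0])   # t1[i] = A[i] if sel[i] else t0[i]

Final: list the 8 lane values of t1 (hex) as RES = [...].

t0 = [0x2f, 0xa6, 0x0c, 0x66, 0xcb, 0x60, 0x4b, 0xb3]
t1 = [0xa6, 0x0c, 0x66, 0x66, 0xcb, 0x60, 0xb3, 0xb3]

RES = [0xa6, 0x0c, 0x66, 0x66, 0xcb, 0x60, 0xb3, 0xb3]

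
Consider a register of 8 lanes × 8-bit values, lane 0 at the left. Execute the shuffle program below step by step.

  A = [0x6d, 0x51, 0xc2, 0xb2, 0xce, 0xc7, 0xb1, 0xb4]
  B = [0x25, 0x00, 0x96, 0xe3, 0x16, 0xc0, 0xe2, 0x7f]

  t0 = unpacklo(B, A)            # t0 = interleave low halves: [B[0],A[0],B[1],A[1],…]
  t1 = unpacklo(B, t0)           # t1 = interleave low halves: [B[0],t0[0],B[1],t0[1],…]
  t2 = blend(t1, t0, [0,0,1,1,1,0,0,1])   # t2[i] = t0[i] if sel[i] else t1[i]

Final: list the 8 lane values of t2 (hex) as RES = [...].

RES = [0x25, 0x25, 0x00, 0x51, 0x96, 0x00, 0xe3, 0xb2]

→ t0 |25|6d|00|51|96|c2|e3|b2|
→ t1 |25|25|00|6d|96|00|e3|51|
→ t2 |25|25|00|51|96|00|e3|b2|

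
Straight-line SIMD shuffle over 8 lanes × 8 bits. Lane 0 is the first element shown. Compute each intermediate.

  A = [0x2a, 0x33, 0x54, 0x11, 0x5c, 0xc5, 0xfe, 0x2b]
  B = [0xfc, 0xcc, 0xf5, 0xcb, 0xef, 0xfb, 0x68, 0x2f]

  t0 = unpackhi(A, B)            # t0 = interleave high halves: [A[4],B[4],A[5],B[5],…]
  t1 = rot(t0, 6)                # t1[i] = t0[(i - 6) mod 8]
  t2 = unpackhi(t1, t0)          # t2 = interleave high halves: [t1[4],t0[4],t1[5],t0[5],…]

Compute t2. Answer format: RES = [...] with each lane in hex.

RES = [0x2b, 0xfe, 0x2f, 0x68, 0x5c, 0x2b, 0xef, 0x2f]

  t0: 5c ef c5 fb fe 68 2b 2f
  t1: c5 fb fe 68 2b 2f 5c ef
  t2: 2b fe 2f 68 5c 2b ef 2f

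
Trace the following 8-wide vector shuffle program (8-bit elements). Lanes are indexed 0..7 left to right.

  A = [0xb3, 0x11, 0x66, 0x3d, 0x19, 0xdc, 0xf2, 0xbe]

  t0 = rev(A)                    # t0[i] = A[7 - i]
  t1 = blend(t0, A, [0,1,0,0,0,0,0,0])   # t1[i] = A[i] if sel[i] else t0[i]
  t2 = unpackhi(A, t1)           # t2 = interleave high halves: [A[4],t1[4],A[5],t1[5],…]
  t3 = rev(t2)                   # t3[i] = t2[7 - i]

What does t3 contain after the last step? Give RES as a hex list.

RES = [0xb3, 0xbe, 0x11, 0xf2, 0x66, 0xdc, 0x3d, 0x19]

t0 = [0xbe, 0xf2, 0xdc, 0x19, 0x3d, 0x66, 0x11, 0xb3]
t1 = [0xbe, 0x11, 0xdc, 0x19, 0x3d, 0x66, 0x11, 0xb3]
t2 = [0x19, 0x3d, 0xdc, 0x66, 0xf2, 0x11, 0xbe, 0xb3]
t3 = [0xb3, 0xbe, 0x11, 0xf2, 0x66, 0xdc, 0x3d, 0x19]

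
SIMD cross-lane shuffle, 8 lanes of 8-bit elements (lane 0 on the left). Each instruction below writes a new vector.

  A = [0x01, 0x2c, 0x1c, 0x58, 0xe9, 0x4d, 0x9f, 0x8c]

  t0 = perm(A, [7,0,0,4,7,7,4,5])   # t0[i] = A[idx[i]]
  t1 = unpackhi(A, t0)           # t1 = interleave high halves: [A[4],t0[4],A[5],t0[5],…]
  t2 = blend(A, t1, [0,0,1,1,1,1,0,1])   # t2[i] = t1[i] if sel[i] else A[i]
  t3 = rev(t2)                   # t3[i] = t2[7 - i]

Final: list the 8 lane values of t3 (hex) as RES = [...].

RES = [ 0x4d  0x9f  0xe9  0x9f  0x8c  0x4d  0x2c  0x01 ]

t0 = [0x8c, 0x01, 0x01, 0xe9, 0x8c, 0x8c, 0xe9, 0x4d]
t1 = [0xe9, 0x8c, 0x4d, 0x8c, 0x9f, 0xe9, 0x8c, 0x4d]
t2 = [0x01, 0x2c, 0x4d, 0x8c, 0x9f, 0xe9, 0x9f, 0x4d]
t3 = [0x4d, 0x9f, 0xe9, 0x9f, 0x8c, 0x4d, 0x2c, 0x01]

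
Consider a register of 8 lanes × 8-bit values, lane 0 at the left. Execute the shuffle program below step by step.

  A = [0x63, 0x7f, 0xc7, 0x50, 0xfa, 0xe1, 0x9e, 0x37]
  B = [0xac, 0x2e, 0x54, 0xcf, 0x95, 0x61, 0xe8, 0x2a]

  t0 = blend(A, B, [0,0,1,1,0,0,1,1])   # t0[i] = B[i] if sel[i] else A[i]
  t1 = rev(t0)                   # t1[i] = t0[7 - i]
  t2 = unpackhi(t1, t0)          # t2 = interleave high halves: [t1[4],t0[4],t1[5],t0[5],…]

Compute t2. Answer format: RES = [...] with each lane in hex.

RES = [0xcf, 0xfa, 0x54, 0xe1, 0x7f, 0xe8, 0x63, 0x2a]

t0 = [0x63, 0x7f, 0x54, 0xcf, 0xfa, 0xe1, 0xe8, 0x2a]
t1 = [0x2a, 0xe8, 0xe1, 0xfa, 0xcf, 0x54, 0x7f, 0x63]
t2 = [0xcf, 0xfa, 0x54, 0xe1, 0x7f, 0xe8, 0x63, 0x2a]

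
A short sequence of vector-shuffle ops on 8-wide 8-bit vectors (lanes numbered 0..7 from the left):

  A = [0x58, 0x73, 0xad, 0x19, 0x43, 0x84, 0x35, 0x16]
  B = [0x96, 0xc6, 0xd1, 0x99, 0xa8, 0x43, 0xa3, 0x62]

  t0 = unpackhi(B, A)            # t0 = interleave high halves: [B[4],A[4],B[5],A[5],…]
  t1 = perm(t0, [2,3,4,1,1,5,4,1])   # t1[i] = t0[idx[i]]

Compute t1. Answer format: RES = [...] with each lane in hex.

→ t0 |a8|43|43|84|a3|35|62|16|
→ t1 |43|84|a3|43|43|35|a3|43|

RES = [ 0x43  0x84  0xa3  0x43  0x43  0x35  0xa3  0x43 ]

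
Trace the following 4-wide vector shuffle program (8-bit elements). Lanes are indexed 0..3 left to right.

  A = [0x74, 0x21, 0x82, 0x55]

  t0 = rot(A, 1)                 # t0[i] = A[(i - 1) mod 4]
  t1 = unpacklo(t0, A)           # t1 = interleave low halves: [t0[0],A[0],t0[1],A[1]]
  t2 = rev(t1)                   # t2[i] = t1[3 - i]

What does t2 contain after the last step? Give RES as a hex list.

  t0: 55 74 21 82
  t1: 55 74 74 21
  t2: 21 74 74 55

RES = [ 0x21  0x74  0x74  0x55 ]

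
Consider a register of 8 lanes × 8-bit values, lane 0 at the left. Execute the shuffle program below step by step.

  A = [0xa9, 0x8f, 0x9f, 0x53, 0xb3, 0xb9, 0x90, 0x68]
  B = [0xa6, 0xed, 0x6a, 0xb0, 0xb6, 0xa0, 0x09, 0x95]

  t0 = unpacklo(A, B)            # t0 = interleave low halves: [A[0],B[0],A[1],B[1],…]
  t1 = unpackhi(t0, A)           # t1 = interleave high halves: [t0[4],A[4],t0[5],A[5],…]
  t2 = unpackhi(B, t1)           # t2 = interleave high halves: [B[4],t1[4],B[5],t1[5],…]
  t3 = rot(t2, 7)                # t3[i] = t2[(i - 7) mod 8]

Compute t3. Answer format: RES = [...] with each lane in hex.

RES = [ 0x53  0xa0  0x90  0x09  0xb0  0x95  0x68  0xb6 ]

→ t0 |a9|a6|8f|ed|9f|6a|53|b0|
→ t1 |9f|b3|6a|b9|53|90|b0|68|
→ t2 |b6|53|a0|90|09|b0|95|68|
→ t3 |53|a0|90|09|b0|95|68|b6|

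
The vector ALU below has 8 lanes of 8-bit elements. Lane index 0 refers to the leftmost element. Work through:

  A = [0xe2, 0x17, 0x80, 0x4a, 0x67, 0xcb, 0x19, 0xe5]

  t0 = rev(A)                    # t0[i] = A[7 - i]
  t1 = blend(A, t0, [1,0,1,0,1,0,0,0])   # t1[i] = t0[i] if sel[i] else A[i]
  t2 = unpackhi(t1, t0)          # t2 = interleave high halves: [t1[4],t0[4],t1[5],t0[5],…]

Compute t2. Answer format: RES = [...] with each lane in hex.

→ t0 |e5|19|cb|67|4a|80|17|e2|
→ t1 |e5|17|cb|4a|4a|cb|19|e5|
→ t2 |4a|4a|cb|80|19|17|e5|e2|

RES = [ 0x4a  0x4a  0xcb  0x80  0x19  0x17  0xe5  0xe2 ]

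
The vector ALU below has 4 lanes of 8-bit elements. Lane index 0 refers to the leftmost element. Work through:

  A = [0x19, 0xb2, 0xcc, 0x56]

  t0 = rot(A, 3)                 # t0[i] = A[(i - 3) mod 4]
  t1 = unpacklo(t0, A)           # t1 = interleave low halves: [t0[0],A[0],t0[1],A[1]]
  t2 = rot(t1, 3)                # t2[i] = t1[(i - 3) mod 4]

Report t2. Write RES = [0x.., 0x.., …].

t0 = [0xb2, 0xcc, 0x56, 0x19]
t1 = [0xb2, 0x19, 0xcc, 0xb2]
t2 = [0x19, 0xcc, 0xb2, 0xb2]

RES = [0x19, 0xcc, 0xb2, 0xb2]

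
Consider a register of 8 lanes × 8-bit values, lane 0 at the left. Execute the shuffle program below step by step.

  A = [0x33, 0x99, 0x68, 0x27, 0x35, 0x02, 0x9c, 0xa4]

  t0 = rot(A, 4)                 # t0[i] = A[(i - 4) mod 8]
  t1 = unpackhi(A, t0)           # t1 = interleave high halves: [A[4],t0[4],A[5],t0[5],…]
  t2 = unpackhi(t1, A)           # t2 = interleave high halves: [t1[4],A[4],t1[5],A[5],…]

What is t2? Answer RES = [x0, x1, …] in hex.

RES = [ 0x9c  0x35  0x68  0x02  0xa4  0x9c  0x27  0xa4 ]

t0 = [0x35, 0x02, 0x9c, 0xa4, 0x33, 0x99, 0x68, 0x27]
t1 = [0x35, 0x33, 0x02, 0x99, 0x9c, 0x68, 0xa4, 0x27]
t2 = [0x9c, 0x35, 0x68, 0x02, 0xa4, 0x9c, 0x27, 0xa4]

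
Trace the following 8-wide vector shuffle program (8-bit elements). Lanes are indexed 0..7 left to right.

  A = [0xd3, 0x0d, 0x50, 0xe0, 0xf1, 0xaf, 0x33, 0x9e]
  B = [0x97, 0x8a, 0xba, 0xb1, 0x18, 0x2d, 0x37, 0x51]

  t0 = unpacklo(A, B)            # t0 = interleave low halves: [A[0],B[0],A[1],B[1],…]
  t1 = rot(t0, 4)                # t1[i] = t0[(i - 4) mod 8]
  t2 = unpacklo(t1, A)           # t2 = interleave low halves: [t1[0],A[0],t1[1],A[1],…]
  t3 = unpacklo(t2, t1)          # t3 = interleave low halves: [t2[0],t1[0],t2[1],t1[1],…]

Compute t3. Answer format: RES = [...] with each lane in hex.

  t0: d3 97 0d 8a 50 ba e0 b1
  t1: 50 ba e0 b1 d3 97 0d 8a
  t2: 50 d3 ba 0d e0 50 b1 e0
  t3: 50 50 d3 ba ba e0 0d b1

RES = [0x50, 0x50, 0xd3, 0xba, 0xba, 0xe0, 0x0d, 0xb1]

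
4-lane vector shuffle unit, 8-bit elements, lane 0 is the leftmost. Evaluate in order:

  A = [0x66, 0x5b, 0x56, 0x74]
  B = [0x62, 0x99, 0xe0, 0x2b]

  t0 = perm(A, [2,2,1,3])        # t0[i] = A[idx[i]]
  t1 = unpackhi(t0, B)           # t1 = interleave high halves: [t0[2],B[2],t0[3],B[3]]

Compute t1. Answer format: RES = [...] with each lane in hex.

RES = [0x5b, 0xe0, 0x74, 0x2b]

  t0: 56 56 5b 74
  t1: 5b e0 74 2b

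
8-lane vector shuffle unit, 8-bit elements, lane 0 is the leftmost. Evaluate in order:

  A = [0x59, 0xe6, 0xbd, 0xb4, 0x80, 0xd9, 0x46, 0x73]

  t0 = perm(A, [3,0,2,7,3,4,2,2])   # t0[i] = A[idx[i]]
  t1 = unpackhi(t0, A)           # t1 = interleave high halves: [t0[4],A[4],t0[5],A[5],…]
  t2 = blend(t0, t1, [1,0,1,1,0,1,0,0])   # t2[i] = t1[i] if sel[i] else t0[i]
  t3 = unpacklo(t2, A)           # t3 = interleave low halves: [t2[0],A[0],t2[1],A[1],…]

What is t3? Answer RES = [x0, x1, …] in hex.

  t0: b4 59 bd 73 b4 80 bd bd
  t1: b4 80 80 d9 bd 46 bd 73
  t2: b4 59 80 d9 b4 46 bd bd
  t3: b4 59 59 e6 80 bd d9 b4

RES = [ 0xb4  0x59  0x59  0xe6  0x80  0xbd  0xd9  0xb4 ]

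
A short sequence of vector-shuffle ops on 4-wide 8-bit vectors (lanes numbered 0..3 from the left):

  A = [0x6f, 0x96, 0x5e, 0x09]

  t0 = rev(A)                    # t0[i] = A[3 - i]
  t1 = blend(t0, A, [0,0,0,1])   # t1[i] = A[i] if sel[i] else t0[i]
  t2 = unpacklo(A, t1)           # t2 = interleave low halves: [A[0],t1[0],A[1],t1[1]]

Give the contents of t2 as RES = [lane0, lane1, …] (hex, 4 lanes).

  t0: 09 5e 96 6f
  t1: 09 5e 96 09
  t2: 6f 09 96 5e

RES = [0x6f, 0x09, 0x96, 0x5e]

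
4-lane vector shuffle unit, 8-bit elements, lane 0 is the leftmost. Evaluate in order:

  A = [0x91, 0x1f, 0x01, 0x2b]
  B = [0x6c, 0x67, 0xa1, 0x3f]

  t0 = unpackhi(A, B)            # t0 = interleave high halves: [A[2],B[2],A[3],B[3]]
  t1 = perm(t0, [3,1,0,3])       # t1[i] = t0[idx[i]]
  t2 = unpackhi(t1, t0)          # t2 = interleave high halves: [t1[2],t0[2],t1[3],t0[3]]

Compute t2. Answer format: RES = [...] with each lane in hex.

  t0: 01 a1 2b 3f
  t1: 3f a1 01 3f
  t2: 01 2b 3f 3f

RES = [0x01, 0x2b, 0x3f, 0x3f]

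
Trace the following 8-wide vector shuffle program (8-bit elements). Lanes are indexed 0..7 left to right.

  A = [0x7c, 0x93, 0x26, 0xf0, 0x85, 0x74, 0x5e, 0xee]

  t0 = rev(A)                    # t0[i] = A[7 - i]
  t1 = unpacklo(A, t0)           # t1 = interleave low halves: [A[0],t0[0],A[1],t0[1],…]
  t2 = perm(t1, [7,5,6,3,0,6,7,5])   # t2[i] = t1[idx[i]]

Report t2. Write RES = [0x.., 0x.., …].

RES = [ 0x85  0x74  0xf0  0x5e  0x7c  0xf0  0x85  0x74 ]

→ t0 |ee|5e|74|85|f0|26|93|7c|
→ t1 |7c|ee|93|5e|26|74|f0|85|
→ t2 |85|74|f0|5e|7c|f0|85|74|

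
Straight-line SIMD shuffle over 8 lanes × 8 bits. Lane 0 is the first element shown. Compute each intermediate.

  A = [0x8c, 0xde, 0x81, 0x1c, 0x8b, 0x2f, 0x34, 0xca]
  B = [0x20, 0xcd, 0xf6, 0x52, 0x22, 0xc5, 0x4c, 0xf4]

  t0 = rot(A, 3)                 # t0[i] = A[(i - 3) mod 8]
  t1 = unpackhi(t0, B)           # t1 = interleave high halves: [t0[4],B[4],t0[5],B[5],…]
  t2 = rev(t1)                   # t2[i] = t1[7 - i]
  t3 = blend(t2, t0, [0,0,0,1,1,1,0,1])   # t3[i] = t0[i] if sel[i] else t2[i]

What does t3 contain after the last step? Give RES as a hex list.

→ t0 |2f|34|ca|8c|de|81|1c|8b|
→ t1 |de|22|81|c5|1c|4c|8b|f4|
→ t2 |f4|8b|4c|1c|c5|81|22|de|
→ t3 |f4|8b|4c|8c|de|81|22|8b|

RES = [0xf4, 0x8b, 0x4c, 0x8c, 0xde, 0x81, 0x22, 0x8b]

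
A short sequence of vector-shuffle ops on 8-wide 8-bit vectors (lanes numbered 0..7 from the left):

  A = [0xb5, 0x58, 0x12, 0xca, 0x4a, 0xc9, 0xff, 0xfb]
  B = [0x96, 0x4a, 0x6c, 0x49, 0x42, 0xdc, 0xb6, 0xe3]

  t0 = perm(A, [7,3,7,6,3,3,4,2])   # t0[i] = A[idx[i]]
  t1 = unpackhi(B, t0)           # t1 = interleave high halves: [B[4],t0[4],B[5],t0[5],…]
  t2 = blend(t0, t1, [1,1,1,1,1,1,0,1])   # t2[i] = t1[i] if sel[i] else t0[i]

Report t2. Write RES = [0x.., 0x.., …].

RES = [ 0x42  0xca  0xdc  0xca  0xb6  0x4a  0x4a  0x12 ]

→ t0 |fb|ca|fb|ff|ca|ca|4a|12|
→ t1 |42|ca|dc|ca|b6|4a|e3|12|
→ t2 |42|ca|dc|ca|b6|4a|4a|12|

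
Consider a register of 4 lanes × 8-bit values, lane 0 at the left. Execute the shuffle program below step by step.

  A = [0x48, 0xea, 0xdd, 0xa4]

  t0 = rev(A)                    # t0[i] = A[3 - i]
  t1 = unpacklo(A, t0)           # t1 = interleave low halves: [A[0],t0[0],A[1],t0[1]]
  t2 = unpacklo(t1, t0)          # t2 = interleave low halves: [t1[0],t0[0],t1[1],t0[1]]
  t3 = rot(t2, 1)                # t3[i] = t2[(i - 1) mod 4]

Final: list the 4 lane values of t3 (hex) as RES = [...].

  t0: a4 dd ea 48
  t1: 48 a4 ea dd
  t2: 48 a4 a4 dd
  t3: dd 48 a4 a4

RES = [0xdd, 0x48, 0xa4, 0xa4]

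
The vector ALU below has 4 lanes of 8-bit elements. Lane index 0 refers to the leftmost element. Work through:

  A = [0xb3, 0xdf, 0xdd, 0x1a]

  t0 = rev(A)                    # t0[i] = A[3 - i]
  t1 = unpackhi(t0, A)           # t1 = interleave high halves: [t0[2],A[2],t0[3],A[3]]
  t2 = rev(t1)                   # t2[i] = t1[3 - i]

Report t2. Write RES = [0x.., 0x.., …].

  t0: 1a dd df b3
  t1: df dd b3 1a
  t2: 1a b3 dd df

RES = [ 0x1a  0xb3  0xdd  0xdf ]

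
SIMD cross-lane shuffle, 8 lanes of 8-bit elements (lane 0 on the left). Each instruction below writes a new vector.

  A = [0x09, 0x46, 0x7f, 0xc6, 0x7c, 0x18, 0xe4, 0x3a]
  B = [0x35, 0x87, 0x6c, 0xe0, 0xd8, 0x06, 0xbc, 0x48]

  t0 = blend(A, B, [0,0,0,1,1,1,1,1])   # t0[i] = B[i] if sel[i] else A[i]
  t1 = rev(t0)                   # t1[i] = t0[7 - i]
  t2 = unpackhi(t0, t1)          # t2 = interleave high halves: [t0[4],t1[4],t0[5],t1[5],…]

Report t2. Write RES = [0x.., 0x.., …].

t0 = [0x09, 0x46, 0x7f, 0xe0, 0xd8, 0x06, 0xbc, 0x48]
t1 = [0x48, 0xbc, 0x06, 0xd8, 0xe0, 0x7f, 0x46, 0x09]
t2 = [0xd8, 0xe0, 0x06, 0x7f, 0xbc, 0x46, 0x48, 0x09]

RES = [0xd8, 0xe0, 0x06, 0x7f, 0xbc, 0x46, 0x48, 0x09]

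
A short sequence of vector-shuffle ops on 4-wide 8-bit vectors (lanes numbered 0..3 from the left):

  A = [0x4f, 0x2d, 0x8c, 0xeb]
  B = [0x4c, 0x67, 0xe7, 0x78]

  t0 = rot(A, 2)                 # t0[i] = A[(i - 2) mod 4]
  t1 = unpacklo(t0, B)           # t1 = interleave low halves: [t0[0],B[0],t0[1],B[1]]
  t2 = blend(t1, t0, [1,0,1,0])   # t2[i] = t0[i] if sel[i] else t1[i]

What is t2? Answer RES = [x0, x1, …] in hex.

→ t0 |8c|eb|4f|2d|
→ t1 |8c|4c|eb|67|
→ t2 |8c|4c|4f|67|

RES = [ 0x8c  0x4c  0x4f  0x67 ]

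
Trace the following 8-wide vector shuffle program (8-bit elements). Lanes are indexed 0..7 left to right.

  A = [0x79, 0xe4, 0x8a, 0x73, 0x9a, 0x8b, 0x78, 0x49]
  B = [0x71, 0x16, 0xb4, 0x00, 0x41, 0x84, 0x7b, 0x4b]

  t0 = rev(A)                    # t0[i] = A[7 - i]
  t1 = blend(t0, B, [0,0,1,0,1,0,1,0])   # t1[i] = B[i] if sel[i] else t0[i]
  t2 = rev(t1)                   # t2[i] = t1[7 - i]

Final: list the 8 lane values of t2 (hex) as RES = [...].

RES = [ 0x79  0x7b  0x8a  0x41  0x9a  0xb4  0x78  0x49 ]

  t0: 49 78 8b 9a 73 8a e4 79
  t1: 49 78 b4 9a 41 8a 7b 79
  t2: 79 7b 8a 41 9a b4 78 49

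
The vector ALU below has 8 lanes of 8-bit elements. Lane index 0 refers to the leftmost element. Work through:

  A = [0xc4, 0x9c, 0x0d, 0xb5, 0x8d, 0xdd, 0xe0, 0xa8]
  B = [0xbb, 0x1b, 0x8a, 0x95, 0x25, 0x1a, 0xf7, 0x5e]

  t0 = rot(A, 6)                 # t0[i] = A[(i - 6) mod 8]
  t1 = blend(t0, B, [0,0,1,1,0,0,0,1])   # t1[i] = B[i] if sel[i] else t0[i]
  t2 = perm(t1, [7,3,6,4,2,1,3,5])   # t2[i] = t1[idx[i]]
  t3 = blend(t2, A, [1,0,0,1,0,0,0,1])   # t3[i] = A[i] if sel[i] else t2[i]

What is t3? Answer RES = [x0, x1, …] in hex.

RES = [ 0xc4  0x95  0xc4  0xb5  0x8a  0xb5  0x95  0xa8 ]

→ t0 |0d|b5|8d|dd|e0|a8|c4|9c|
→ t1 |0d|b5|8a|95|e0|a8|c4|5e|
→ t2 |5e|95|c4|e0|8a|b5|95|a8|
→ t3 |c4|95|c4|b5|8a|b5|95|a8|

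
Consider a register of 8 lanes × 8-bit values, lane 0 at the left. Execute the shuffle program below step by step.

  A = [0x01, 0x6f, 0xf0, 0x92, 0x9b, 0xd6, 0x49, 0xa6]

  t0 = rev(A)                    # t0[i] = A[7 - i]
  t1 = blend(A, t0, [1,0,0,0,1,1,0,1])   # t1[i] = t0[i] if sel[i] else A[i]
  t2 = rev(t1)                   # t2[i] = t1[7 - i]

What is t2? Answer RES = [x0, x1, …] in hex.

→ t0 |a6|49|d6|9b|92|f0|6f|01|
→ t1 |a6|6f|f0|92|92|f0|49|01|
→ t2 |01|49|f0|92|92|f0|6f|a6|

RES = [0x01, 0x49, 0xf0, 0x92, 0x92, 0xf0, 0x6f, 0xa6]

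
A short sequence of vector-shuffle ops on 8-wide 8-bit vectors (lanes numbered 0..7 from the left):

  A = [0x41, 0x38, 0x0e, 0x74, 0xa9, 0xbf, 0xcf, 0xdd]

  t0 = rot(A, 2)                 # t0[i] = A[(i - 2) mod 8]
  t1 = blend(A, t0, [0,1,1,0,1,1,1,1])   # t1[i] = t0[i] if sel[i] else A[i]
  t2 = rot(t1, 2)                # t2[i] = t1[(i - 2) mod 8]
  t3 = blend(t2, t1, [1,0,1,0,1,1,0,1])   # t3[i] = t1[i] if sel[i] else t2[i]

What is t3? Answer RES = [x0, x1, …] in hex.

→ t0 |cf|dd|41|38|0e|74|a9|bf|
→ t1 |41|dd|41|74|0e|74|a9|bf|
→ t2 |a9|bf|41|dd|41|74|0e|74|
→ t3 |41|bf|41|dd|0e|74|0e|bf|

RES = [0x41, 0xbf, 0x41, 0xdd, 0x0e, 0x74, 0x0e, 0xbf]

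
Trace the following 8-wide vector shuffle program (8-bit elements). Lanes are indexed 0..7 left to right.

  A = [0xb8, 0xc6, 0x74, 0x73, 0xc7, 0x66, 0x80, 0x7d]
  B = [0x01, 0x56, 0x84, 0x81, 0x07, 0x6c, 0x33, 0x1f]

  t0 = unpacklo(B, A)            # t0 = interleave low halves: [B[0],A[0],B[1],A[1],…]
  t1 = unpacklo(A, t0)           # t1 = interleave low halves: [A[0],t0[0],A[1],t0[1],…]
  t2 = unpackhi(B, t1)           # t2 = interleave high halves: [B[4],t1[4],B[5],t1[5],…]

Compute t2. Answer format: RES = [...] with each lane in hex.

RES = [ 0x07  0x74  0x6c  0x56  0x33  0x73  0x1f  0xc6 ]

  t0: 01 b8 56 c6 84 74 81 73
  t1: b8 01 c6 b8 74 56 73 c6
  t2: 07 74 6c 56 33 73 1f c6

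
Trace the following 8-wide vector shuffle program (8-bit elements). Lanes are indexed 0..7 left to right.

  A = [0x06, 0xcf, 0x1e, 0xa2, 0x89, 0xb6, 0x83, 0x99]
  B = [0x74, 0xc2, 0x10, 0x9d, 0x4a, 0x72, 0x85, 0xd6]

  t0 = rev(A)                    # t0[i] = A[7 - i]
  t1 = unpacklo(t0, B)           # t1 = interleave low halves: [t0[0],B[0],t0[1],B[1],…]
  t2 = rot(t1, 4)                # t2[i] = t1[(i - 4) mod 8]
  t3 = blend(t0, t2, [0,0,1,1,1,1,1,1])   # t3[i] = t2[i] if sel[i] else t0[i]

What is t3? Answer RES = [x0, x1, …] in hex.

→ t0 |99|83|b6|89|a2|1e|cf|06|
→ t1 |99|74|83|c2|b6|10|89|9d|
→ t2 |b6|10|89|9d|99|74|83|c2|
→ t3 |99|83|89|9d|99|74|83|c2|

RES = [ 0x99  0x83  0x89  0x9d  0x99  0x74  0x83  0xc2 ]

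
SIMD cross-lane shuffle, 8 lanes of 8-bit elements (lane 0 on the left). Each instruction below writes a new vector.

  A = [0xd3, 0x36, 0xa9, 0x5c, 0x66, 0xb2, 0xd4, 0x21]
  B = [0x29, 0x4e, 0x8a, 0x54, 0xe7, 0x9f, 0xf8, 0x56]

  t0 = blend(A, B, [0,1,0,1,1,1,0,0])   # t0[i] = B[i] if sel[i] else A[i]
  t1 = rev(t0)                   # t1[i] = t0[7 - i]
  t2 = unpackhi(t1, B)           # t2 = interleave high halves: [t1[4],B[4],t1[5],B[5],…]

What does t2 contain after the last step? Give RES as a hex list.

  t0: d3 4e a9 54 e7 9f d4 21
  t1: 21 d4 9f e7 54 a9 4e d3
  t2: 54 e7 a9 9f 4e f8 d3 56

RES = [ 0x54  0xe7  0xa9  0x9f  0x4e  0xf8  0xd3  0x56 ]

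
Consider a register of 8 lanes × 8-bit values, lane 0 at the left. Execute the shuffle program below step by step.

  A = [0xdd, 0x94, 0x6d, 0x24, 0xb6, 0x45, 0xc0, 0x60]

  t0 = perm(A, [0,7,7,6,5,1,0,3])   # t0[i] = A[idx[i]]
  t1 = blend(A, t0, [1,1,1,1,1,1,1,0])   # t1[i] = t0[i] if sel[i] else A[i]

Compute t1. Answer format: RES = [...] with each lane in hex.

RES = [ 0xdd  0x60  0x60  0xc0  0x45  0x94  0xdd  0x60 ]

t0 = [0xdd, 0x60, 0x60, 0xc0, 0x45, 0x94, 0xdd, 0x24]
t1 = [0xdd, 0x60, 0x60, 0xc0, 0x45, 0x94, 0xdd, 0x60]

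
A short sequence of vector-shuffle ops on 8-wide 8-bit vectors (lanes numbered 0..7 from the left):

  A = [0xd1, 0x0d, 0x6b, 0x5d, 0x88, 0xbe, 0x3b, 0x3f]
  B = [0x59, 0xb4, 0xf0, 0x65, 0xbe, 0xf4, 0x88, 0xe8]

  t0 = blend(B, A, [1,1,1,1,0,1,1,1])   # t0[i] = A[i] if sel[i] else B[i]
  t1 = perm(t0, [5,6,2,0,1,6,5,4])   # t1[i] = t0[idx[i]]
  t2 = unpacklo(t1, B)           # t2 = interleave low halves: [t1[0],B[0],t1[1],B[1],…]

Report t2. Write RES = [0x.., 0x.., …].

RES = [ 0xbe  0x59  0x3b  0xb4  0x6b  0xf0  0xd1  0x65 ]

  t0: d1 0d 6b 5d be be 3b 3f
  t1: be 3b 6b d1 0d 3b be be
  t2: be 59 3b b4 6b f0 d1 65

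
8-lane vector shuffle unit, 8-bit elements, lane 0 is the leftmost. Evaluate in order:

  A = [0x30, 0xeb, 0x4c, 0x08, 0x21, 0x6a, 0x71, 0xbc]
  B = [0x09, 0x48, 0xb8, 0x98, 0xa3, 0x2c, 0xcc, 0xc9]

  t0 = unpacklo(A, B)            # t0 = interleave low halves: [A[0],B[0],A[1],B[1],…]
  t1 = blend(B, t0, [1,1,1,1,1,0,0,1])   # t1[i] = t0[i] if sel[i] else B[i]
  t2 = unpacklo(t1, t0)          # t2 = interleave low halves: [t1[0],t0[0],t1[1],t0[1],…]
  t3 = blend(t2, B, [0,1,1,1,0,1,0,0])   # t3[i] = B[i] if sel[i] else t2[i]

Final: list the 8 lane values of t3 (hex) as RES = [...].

→ t0 |30|09|eb|48|4c|b8|08|98|
→ t1 |30|09|eb|48|4c|2c|cc|98|
→ t2 |30|30|09|09|eb|eb|48|48|
→ t3 |30|48|b8|98|eb|2c|48|48|

RES = [ 0x30  0x48  0xb8  0x98  0xeb  0x2c  0x48  0x48 ]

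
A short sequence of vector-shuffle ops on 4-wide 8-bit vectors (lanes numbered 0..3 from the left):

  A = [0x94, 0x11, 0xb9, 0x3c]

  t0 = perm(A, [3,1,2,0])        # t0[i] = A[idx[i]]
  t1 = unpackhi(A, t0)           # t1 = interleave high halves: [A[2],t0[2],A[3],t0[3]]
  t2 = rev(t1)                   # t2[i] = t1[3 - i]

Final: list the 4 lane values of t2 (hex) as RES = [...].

t0 = [0x3c, 0x11, 0xb9, 0x94]
t1 = [0xb9, 0xb9, 0x3c, 0x94]
t2 = [0x94, 0x3c, 0xb9, 0xb9]

RES = [ 0x94  0x3c  0xb9  0xb9 ]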